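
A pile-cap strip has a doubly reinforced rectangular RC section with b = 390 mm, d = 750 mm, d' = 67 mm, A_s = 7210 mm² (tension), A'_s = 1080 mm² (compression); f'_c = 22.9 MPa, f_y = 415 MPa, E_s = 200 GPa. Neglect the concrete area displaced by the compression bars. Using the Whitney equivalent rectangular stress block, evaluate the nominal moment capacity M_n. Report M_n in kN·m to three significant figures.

M_n ≈ 1790 kN·m

Assume both tension and compression steel yield.
Net tension couple steel: A_s − A'_s = 6130 mm².
a = (A_s − A'_s) f_y / (0.85 f'_c b) = 2543950/(0.85 × 22.9 × 390) = 335.11 mm.
c = a/β₁ = 335.11/0.85 = 394.25 mm; ε'_s = 0.003(c − d')/c = 0.0025 ≥ f_y/E_s = 0.0021, so compression steel does yield.
M_n = (A_s − A'_s) f_y (d − a/2) + A'_s f_y (d − d') = [2543950 × (750 − 167.555) + 448200 × (750 − 67)] × 10⁻⁶ = 1481.71 + 306.12 = 1787.83 kN·m.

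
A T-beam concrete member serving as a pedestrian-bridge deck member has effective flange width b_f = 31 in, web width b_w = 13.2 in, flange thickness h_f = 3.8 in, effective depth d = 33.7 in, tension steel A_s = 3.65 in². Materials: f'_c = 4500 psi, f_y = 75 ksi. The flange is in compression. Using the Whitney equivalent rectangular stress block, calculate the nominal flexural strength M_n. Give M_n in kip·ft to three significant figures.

M_n ≈ 742 kip·ft

Tension: T = A_s f_y = 3.65 × 75 = 273.75 kips.
Try a within the flange: a = T/(0.85 f'_c b_f) = 273.75/(0.85 × 4.5 × 31) = 2.309 in.
Since a = 2.309 ≤ h_f = 3.8 in, the stress block lies entirely in the flange; analyse as a rectangular beam of width b_f.
M_n = T(d − a/2) = 273.75 × (33.7 − 1.1545) = 8909.3 kip·in.
M_n = 8909.3/12 = 742.44 kip·ft.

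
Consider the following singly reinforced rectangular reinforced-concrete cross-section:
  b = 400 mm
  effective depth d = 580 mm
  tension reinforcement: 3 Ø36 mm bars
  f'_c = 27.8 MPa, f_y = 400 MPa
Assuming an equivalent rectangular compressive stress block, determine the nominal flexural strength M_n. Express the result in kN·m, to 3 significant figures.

M_n ≈ 630 kN·m

A_s = 3 × 1018 = 3054 mm².
T = A_s f_y = 3054 × 400 = 1221600 N = 1221.6 kN.
From C = T: a = T/(0.85 f'_c b) = 1221600/(0.85 × 27.8 × 400) = 129.24 mm.
M_n = T(d − a/2) = 1221.6 kN × (580 − 64.62) mm = 629.59 kN·m.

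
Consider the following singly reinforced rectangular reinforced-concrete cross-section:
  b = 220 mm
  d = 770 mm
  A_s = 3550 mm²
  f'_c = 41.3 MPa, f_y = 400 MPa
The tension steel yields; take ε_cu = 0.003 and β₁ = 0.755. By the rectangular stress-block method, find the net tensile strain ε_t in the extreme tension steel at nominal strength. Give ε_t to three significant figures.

ε_t ≈ 0.00649

a = A_s f_y/(0.85 f'_c b) = 183.86 mm.
β₁ = 0.755, so c = a/β₁ = 183.86/0.755 = 243.52 mm.
From the linear strain diagram with ε_cu = 0.003: ε_t = 0.003 (d − c)/c = 0.003 × (770 − 243.52)/243.52 = 0.00649.
Since ε_t ≥ 0.005, the section is tension-controlled.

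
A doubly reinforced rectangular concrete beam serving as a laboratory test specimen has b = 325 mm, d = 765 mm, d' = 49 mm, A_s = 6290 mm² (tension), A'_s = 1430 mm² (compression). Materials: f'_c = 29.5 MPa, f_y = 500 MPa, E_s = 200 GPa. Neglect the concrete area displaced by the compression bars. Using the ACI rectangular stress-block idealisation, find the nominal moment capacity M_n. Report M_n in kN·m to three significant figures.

M_n ≈ 2010 kN·m

Assume both tension and compression steel yield.
Net tension couple steel: A_s − A'_s = 4860 mm².
a = (A_s − A'_s) f_y / (0.85 f'_c b) = 2430000/(0.85 × 29.5 × 325) = 298.18 mm.
c = a/β₁ = 298.18/0.839 = 355.40 mm; ε'_s = 0.003(c − d')/c = 0.0026 ≥ f_y/E_s = 0.0025, so compression steel does yield.
M_n = (A_s − A'_s) f_y (d − a/2) + A'_s f_y (d − d') = [2430000 × (765 − 149.09) + 715000 × (765 − 49)] × 10⁻⁶ = 1496.66 + 511.94 = 2008.60 kN·m.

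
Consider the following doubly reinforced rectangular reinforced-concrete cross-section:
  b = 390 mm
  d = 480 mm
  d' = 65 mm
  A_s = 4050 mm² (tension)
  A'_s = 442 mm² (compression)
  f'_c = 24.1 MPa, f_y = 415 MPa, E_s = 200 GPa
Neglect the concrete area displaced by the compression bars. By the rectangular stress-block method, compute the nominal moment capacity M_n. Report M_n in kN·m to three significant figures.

Assume both tension and compression steel yield.
Net tension couple steel: A_s − A'_s = 3608 mm².
a = (A_s − A'_s) f_y / (0.85 f'_c b) = 1497320/(0.85 × 24.1 × 390) = 187.42 mm.
c = a/β₁ = 187.42/0.85 = 220.49 mm; ε'_s = 0.003(c − d')/c = 0.0021 ≥ f_y/E_s = 0.0021, so compression steel does yield.
M_n = (A_s − A'_s) f_y (d − a/2) + A'_s f_y (d − d') = [1497320 × (480 − 93.71) + 183430 × (480 − 65)] × 10⁻⁶ = 578.40 + 76.12 = 654.52 kN·m.

M_n ≈ 655 kN·m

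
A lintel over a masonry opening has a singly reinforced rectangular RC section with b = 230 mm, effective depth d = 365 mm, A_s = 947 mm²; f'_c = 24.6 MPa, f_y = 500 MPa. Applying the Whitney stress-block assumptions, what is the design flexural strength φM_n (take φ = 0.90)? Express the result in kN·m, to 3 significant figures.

φM_n ≈ 135 kN·m

T = A_s f_y = 947 × 500 = 473500 N = 473.5 kN.
From C = T: a = T/(0.85 f'_c b) = 473500/(0.85 × 24.6 × 230) = 98.46 mm.
M_n = T(d − a/2) = 473.5 kN × (365 − 49.23) mm = 149.52 kN·m.
φM_n = 0.90 × 149.52 = 134.57 kN·m.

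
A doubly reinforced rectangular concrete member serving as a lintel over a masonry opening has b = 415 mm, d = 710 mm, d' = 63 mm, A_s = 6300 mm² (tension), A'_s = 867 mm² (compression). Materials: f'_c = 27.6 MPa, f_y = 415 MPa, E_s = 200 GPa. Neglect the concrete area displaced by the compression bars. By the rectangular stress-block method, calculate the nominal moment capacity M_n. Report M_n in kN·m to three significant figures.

Assume both tension and compression steel yield.
Net tension couple steel: A_s − A'_s = 5433 mm².
a = (A_s − A'_s) f_y / (0.85 f'_c b) = 2254695/(0.85 × 27.6 × 415) = 231.59 mm.
c = a/β₁ = 231.59/0.85 = 272.46 mm; ε'_s = 0.003(c − d')/c = 0.0023 ≥ f_y/E_s = 0.0021, so compression steel does yield.
M_n = (A_s − A'_s) f_y (d − a/2) + A'_s f_y (d − d') = [2254695 × (710 − 115.795) + 359805 × (710 − 63)] × 10⁻⁶ = 1339.75 + 232.79 = 1572.54 kN·m.

M_n ≈ 1570 kN·m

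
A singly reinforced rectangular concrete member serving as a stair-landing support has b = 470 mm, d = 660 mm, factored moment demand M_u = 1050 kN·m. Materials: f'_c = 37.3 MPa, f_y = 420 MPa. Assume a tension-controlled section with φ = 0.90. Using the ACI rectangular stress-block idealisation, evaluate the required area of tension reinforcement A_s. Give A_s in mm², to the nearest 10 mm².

M_n = M_u/φ = 1050/0.90 = 1166.67 kN·m.
With M_n = 0.85 f'_c a b (d − a/2), solve the quadratic for a:
a = d − √(d² − 2M_n/(0.85 f'_c b)) = 660 − √(660² − 2 × 1166.67×10⁶/(0.85 × 37.3 × 470)) = 131.78 mm.
A_s = 0.85 f'_c a b / f_y = 0.85 × 37.3 × 131.78 × 470 / 420 = 4675.5 mm².

A_s ≈ 4680 mm²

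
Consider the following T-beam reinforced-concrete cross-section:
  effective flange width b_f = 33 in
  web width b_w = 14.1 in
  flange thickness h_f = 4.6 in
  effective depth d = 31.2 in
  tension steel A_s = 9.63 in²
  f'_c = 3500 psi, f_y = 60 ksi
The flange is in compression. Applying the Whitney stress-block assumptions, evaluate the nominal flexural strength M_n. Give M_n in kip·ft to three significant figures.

Tension: T = A_s f_y = 9.63 × 60 = 577.8 kips.
Try a within the flange: a = T/(0.85 f'_c b_f) = 577.8/(0.85 × 3.5 × 33) = 5.885 in.
a = 5.885 > h_f = 4.6 in: the block extends into the web. Split into flange-overhang and web parts.
C_f = 0.85 f'_c (b_f − b_w) h_f = 0.85 × 3.5 × (33 − 14.1) × 4.6 = 258.6 kips.
Remaining web compression depth: a_w = (T − C_f)/(0.85 f'_c b_w) = (577.8 − 258.6)/(0.85 × 3.5 × 14.1) = 7.610 in.
M_n = C_f(d − h_f/2) + (T − C_f)(d − a_w/2) = 258.6 × (31.2 − 2.3) + 319.2 × (31.2 − 3.805) = 7473.5 + 8744.5 = 16218.0 kip·in.
M_n = 16218.0/12 = 1351.50 kip·ft.

M_n ≈ 1350 kip·ft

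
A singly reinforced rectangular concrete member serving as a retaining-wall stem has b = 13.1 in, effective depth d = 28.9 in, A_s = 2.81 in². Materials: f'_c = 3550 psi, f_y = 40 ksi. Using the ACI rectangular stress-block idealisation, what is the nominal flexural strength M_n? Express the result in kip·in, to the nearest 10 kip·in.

T = A_s f_y = 2.81 × 40 = 112.4 kips.
a = T/(0.85 f'_c b) = 112.4/(0.85 × 3.55 × 13.1) = 2.843 in.
M_n = T(d − a/2) = 112.4 × (28.9 − 1.4215) = 3088.6 kip·in.

M_n ≈ 3090 kip·in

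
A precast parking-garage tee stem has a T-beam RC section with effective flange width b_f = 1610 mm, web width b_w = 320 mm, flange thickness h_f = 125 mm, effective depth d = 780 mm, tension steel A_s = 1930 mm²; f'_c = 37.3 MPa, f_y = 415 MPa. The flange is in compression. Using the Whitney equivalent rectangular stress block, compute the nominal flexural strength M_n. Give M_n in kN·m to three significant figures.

Tension: T = A_s f_y = 1930 × 415 = 800950 N.
Try a within the flange: a = T/(0.85 f'_c b_f) = 800950/(0.85 × 37.3 × 1610) = 15.69 mm.
Since a = 15.69 ≤ h_f = 125 mm, the stress block lies entirely in the flange; analyse as a rectangular beam of width b_f.
M_n = T(d − a/2) = 800950 × (780 − 7.845) = 618.46 × 10⁶ N·mm.
M_n = 618.46 kN·m.

M_n ≈ 618 kN·m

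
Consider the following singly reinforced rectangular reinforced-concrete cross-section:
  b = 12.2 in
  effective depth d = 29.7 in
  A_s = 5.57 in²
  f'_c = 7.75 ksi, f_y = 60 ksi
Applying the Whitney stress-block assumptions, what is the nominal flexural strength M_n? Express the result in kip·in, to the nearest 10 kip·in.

T = A_s f_y = 5.57 × 60 = 334.2 kips.
a = T/(0.85 f'_c b) = 334.2/(0.85 × 7.75 × 12.2) = 4.158 in.
M_n = T(d − a/2) = 334.2 × (29.7 − 2.079) = 9230.9 kip·in.

M_n ≈ 9230 kip·in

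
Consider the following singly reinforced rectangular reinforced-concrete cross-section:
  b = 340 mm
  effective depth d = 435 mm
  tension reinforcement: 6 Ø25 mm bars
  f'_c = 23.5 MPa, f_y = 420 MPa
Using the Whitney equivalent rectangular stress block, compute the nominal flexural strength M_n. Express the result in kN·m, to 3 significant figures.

A_s = 6 × 491 = 2946 mm².
T = A_s f_y = 2946 × 420 = 1237320 N = 1237.32 kN.
From C = T: a = T/(0.85 f'_c b) = 1237320/(0.85 × 23.5 × 340) = 182.19 mm.
M_n = T(d − a/2) = 1237.32 kN × (435 − 91.095) mm = 425.52 kN·m.

M_n ≈ 426 kN·m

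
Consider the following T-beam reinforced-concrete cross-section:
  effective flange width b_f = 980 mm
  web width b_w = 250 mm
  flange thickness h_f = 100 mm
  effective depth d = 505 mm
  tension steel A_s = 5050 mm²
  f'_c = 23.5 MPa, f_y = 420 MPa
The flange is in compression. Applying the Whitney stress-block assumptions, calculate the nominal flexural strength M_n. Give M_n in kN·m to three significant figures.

M_n ≈ 954 kN·m

Tension: T = A_s f_y = 5050 × 420 = 2121000 N.
Try a within the flange: a = T/(0.85 f'_c b_f) = 2121000/(0.85 × 23.5 × 980) = 108.35 mm.
a = 108.35 > h_f = 100 mm: the block extends into the web. Split into flange-overhang and web parts.
C_f = 0.85 f'_c (b_f − b_w) h_f = 0.85 × 23.5 × (980 − 250) × 100 = 1458175 N.
Remaining web compression depth: a_w = (T − C_f)/(0.85 f'_c b_w) = (2121000 − 1458175)/(0.85 × 23.5 × 250) = 132.73 mm.
M_n = C_f(d − h_f/2) + (T − C_f)(d − a_w/2) = 1458175 × (505 − 50) + 662825 × (505 − 66.365) = 663.47 + 290.74 = 954.21 × 10⁶ N·mm.
M_n = 954.21 kN·m.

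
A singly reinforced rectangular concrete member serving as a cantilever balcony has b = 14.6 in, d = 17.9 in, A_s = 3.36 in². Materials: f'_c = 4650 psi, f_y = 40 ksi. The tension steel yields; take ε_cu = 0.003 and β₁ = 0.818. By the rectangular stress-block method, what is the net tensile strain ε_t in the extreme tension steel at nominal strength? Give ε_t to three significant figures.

a = A_s f_y/(0.85 f'_c b) = 2.329 in.
β₁ = 0.818, so c = a/β₁ = 2.329/0.818 = 2.847 in.
From the linear strain diagram with ε_cu = 0.003: ε_t = 0.003 (d − c)/c = 0.003 × (17.9 − 2.847)/2.847 = 0.0159.
Since ε_t ≥ 0.005, the section is tension-controlled.

ε_t ≈ 0.0159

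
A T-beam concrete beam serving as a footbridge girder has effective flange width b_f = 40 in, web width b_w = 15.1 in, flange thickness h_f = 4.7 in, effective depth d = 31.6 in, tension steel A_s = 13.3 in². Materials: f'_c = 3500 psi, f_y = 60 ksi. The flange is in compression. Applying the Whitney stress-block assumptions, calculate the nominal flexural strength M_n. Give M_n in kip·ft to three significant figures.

Tension: T = A_s f_y = 13.3 × 60 = 798 kips.
Try a within the flange: a = T/(0.85 f'_c b_f) = 798/(0.85 × 3.5 × 40) = 6.706 in.
a = 6.706 > h_f = 4.7 in: the block extends into the web. Split into flange-overhang and web parts.
C_f = 0.85 f'_c (b_f − b_w) h_f = 0.85 × 3.5 × (40 − 15.1) × 4.7 = 348.2 kips.
Remaining web compression depth: a_w = (T − C_f)/(0.85 f'_c b_w) = (798 − 348.2)/(0.85 × 3.5 × 15.1) = 10.013 in.
M_n = C_f(d − h_f/2) + (T − C_f)(d − a_w/2) = 348.2 × (31.6 − 2.35) + 449.8 × (31.6 − 5.0065) = 10184.9 + 11961.8 = 22146.7 kip·in.
M_n = 22146.7/12 = 1845.56 kip·ft.

M_n ≈ 1850 kip·ft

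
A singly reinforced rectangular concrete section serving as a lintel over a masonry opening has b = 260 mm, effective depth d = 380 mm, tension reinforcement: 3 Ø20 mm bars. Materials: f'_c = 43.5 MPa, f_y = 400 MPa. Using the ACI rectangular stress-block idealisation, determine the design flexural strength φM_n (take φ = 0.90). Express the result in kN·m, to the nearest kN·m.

A_s = 3 × 314 = 942 mm².
T = A_s f_y = 942 × 400 = 376800 N = 376.8 kN.
From C = T: a = T/(0.85 f'_c b) = 376800/(0.85 × 43.5 × 260) = 39.19 mm.
M_n = T(d − a/2) = 376.8 kN × (380 − 19.595) mm = 135.80 kN·m.
φM_n = 0.90 × 135.80 = 122.22 kN·m.

φM_n ≈ 122 kN·m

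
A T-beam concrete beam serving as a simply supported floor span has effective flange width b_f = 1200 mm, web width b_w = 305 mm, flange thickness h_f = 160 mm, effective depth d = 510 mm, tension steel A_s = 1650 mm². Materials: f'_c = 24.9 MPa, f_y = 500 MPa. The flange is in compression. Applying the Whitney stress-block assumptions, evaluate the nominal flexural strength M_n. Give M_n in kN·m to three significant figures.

M_n ≈ 407 kN·m

Tension: T = A_s f_y = 1650 × 500 = 825000 N.
Try a within the flange: a = T/(0.85 f'_c b_f) = 825000/(0.85 × 24.9 × 1200) = 32.48 mm.
Since a = 32.48 ≤ h_f = 160 mm, the stress block lies entirely in the flange; analyse as a rectangular beam of width b_f.
M_n = T(d − a/2) = 825000 × (510 − 16.24) = 407.35 × 10⁶ N·mm.
M_n = 407.35 kN·m.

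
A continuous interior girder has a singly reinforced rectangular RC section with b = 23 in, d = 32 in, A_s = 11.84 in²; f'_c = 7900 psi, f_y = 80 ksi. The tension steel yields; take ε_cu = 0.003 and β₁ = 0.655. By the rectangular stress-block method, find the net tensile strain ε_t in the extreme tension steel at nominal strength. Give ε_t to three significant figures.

ε_t ≈ 0.00725

a = A_s f_y/(0.85 f'_c b) = 6.133 in.
β₁ = 0.655, so c = a/β₁ = 6.133/0.655 = 9.363 in.
From the linear strain diagram with ε_cu = 0.003: ε_t = 0.003 (d − c)/c = 0.003 × (32 − 9.363)/9.363 = 0.00725.
Since ε_t ≥ 0.005, the section is tension-controlled.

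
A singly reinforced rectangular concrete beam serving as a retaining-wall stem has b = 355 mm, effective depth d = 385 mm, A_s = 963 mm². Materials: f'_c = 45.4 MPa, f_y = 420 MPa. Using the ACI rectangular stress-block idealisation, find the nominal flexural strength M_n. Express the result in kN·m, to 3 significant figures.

T = A_s f_y = 963 × 420 = 404460 N = 404.46 kN.
From C = T: a = T/(0.85 f'_c b) = 404460/(0.85 × 45.4 × 355) = 29.52 mm.
M_n = T(d − a/2) = 404.46 kN × (385 − 14.76) mm = 149.75 kN·m.

M_n ≈ 150 kN·m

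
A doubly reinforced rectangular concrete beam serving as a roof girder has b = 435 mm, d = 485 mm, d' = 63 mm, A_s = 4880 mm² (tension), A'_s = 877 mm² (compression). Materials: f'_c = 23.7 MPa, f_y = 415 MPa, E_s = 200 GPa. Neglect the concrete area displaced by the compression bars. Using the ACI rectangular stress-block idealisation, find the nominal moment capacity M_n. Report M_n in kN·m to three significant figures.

M_n ≈ 802 kN·m

Assume both tension and compression steel yield.
Net tension couple steel: A_s − A'_s = 4003 mm².
a = (A_s − A'_s) f_y / (0.85 f'_c b) = 1661245/(0.85 × 23.7 × 435) = 189.57 mm.
c = a/β₁ = 189.57/0.85 = 223.02 mm; ε'_s = 0.003(c − d')/c = 0.0022 ≥ f_y/E_s = 0.0021, so compression steel does yield.
M_n = (A_s − A'_s) f_y (d − a/2) + A'_s f_y (d − d') = [1661245 × (485 − 94.785) + 363955 × (485 − 63)] × 10⁻⁶ = 648.24 + 153.59 = 801.83 kN·m.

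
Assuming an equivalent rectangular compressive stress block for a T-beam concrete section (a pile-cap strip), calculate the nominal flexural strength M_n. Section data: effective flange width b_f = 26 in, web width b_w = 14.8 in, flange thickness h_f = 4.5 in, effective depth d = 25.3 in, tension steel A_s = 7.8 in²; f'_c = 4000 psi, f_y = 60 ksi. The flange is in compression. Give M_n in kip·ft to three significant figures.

Tension: T = A_s f_y = 7.8 × 60 = 468 kips.
Try a within the flange: a = T/(0.85 f'_c b_f) = 468/(0.85 × 4 × 26) = 5.294 in.
a = 5.294 > h_f = 4.5 in: the block extends into the web. Split into flange-overhang and web parts.
C_f = 0.85 f'_c (b_f − b_w) h_f = 0.85 × 4 × (26 − 14.8) × 4.5 = 171.4 kips.
Remaining web compression depth: a_w = (T − C_f)/(0.85 f'_c b_w) = (468 − 171.4)/(0.85 × 4 × 14.8) = 5.894 in.
M_n = C_f(d − h_f/2) + (T − C_f)(d − a_w/2) = 171.4 × (25.3 − 2.25) + 296.6 × (25.3 − 2.947) = 3950.8 + 6629.9 = 10580.7 kip·in.
M_n = 10580.7/12 = 881.73 kip·ft.

M_n ≈ 882 kip·ft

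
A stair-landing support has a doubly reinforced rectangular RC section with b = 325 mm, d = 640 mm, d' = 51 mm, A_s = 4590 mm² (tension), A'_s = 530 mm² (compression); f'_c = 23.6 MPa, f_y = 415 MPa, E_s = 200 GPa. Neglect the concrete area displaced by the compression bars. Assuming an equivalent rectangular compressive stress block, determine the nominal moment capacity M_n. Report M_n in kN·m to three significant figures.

Assume both tension and compression steel yield.
Net tension couple steel: A_s − A'_s = 4060 mm².
a = (A_s − A'_s) f_y / (0.85 f'_c b) = 1684900/(0.85 × 23.6 × 325) = 258.44 mm.
c = a/β₁ = 258.44/0.85 = 304.05 mm; ε'_s = 0.003(c − d')/c = 0.0025 ≥ f_y/E_s = 0.0021, so compression steel does yield.
M_n = (A_s − A'_s) f_y (d − a/2) + A'_s f_y (d − d') = [1684900 × (640 − 129.22) + 219950 × (640 − 51)] × 10⁻⁶ = 860.61 + 129.55 = 990.16 kN·m.

M_n ≈ 990 kN·m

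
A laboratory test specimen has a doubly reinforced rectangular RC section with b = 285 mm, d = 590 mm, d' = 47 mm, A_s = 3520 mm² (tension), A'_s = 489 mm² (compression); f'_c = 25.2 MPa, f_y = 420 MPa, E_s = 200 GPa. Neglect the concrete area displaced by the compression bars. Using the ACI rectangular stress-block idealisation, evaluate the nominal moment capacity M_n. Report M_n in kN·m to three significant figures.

M_n ≈ 730 kN·m

Assume both tension and compression steel yield.
Net tension couple steel: A_s − A'_s = 3031 mm².
a = (A_s − A'_s) f_y / (0.85 f'_c b) = 1273020/(0.85 × 25.2 × 285) = 208.53 mm.
c = a/β₁ = 208.53/0.85 = 245.33 mm; ε'_s = 0.003(c − d')/c = 0.0024 ≥ f_y/E_s = 0.0021, so compression steel does yield.
M_n = (A_s − A'_s) f_y (d − a/2) + A'_s f_y (d − d') = [1273020 × (590 − 104.265) + 205380 × (590 − 47)] × 10⁻⁶ = 618.35 + 111.52 = 729.87 kN·m.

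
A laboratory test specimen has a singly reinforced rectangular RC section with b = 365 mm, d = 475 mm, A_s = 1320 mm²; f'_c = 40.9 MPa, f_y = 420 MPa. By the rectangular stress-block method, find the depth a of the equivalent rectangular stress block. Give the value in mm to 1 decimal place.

a ≈ 43.7 mm

T = A_s f_y = 1320 × 420 = 554400 N = 554.4 kN.
Setting C = 0.85 f'_c a b equal to T: a = 554400/(0.85 × 40.9 × 365) = 43.7 mm.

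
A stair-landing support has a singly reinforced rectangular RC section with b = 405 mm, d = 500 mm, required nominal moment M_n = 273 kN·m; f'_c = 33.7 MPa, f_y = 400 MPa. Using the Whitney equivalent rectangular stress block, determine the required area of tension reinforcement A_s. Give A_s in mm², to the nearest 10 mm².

With M_n = 0.85 f'_c a b (d − a/2), solve the quadratic for a:
a = d − √(d² − 2M_n/(0.85 f'_c b)) = 500 − √(500² − 2 × 273×10⁶/(0.85 × 33.7 × 405)) = 49.52 mm.
A_s = 0.85 f'_c a b / f_y = 0.85 × 33.7 × 49.52 × 405 / 400 = 1436.2 mm².

A_s ≈ 1440 mm²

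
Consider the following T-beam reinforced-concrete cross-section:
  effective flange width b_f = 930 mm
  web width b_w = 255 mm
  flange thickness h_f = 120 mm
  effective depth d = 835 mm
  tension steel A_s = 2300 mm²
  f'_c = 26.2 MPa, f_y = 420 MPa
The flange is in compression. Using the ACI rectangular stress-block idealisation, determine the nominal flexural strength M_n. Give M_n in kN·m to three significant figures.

Tension: T = A_s f_y = 2300 × 420 = 966000 N.
Try a within the flange: a = T/(0.85 f'_c b_f) = 966000/(0.85 × 26.2 × 930) = 46.64 mm.
Since a = 46.64 ≤ h_f = 120 mm, the stress block lies entirely in the flange; analyse as a rectangular beam of width b_f.
M_n = T(d − a/2) = 966000 × (835 − 23.32) = 784.08 × 10⁶ N·mm.
M_n = 784.08 kN·m.

M_n ≈ 784 kN·m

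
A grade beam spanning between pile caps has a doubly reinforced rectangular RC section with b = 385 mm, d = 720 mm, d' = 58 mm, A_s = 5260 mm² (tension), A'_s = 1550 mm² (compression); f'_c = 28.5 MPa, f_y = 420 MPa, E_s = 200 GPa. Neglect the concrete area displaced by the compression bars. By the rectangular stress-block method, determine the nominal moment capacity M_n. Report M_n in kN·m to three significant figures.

Assume both tension and compression steel yield.
Net tension couple steel: A_s − A'_s = 3710 mm².
a = (A_s − A'_s) f_y / (0.85 f'_c b) = 1558200/(0.85 × 28.5 × 385) = 167.07 mm.
c = a/β₁ = 167.07/0.846 = 197.48 mm; ε'_s = 0.003(c − d')/c = 0.0021 ≥ f_y/E_s = 0.0021, so compression steel does yield.
M_n = (A_s − A'_s) f_y (d − a/2) + A'_s f_y (d − d') = [1558200 × (720 − 83.535) + 651000 × (720 − 58)] × 10⁻⁶ = 991.74 + 430.96 = 1422.70 kN·m.

M_n ≈ 1420 kN·m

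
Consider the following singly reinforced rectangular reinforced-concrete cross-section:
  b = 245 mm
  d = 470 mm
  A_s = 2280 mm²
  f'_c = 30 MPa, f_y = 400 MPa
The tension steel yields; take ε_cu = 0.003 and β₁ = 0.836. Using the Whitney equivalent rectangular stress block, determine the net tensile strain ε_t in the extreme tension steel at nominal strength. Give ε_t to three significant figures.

ε_t ≈ 0.00507

a = A_s f_y/(0.85 f'_c b) = 145.98 mm.
β₁ = 0.836, so c = a/β₁ = 145.98/0.836 = 174.62 mm.
From the linear strain diagram with ε_cu = 0.003: ε_t = 0.003 (d − c)/c = 0.003 × (470 − 174.62)/174.62 = 0.00507.
Since ε_t ≥ 0.005, the section is tension-controlled.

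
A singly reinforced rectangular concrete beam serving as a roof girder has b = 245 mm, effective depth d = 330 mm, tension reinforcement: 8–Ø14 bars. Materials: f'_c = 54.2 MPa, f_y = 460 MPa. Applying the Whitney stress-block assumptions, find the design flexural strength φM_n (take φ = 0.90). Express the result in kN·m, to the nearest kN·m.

φM_n ≈ 156 kN·m

A_s = 8 × 154 = 1232 mm².
T = A_s f_y = 1232 × 460 = 566720 N = 566.72 kN.
From C = T: a = T/(0.85 f'_c b) = 566720/(0.85 × 54.2 × 245) = 50.21 mm.
M_n = T(d − a/2) = 566.72 kN × (330 − 25.105) mm = 172.79 kN·m.
φM_n = 0.90 × 172.79 = 155.51 kN·m.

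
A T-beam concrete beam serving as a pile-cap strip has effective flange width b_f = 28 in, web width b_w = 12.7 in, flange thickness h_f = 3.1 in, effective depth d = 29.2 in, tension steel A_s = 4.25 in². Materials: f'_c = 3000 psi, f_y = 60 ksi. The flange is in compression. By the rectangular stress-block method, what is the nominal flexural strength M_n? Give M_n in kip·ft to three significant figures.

Tension: T = A_s f_y = 4.25 × 60 = 255 kips.
Try a within the flange: a = T/(0.85 f'_c b_f) = 255/(0.85 × 3 × 28) = 3.571 in.
a = 3.571 > h_f = 3.1 in: the block extends into the web. Split into flange-overhang and web parts.
C_f = 0.85 f'_c (b_f − b_w) h_f = 0.85 × 3 × (28 − 12.7) × 3.1 = 120.9 kips.
Remaining web compression depth: a_w = (T − C_f)/(0.85 f'_c b_w) = (255 − 120.9)/(0.85 × 3 × 12.7) = 4.141 in.
M_n = C_f(d − h_f/2) + (T − C_f)(d − a_w/2) = 120.9 × (29.2 − 1.55) + 134.1 × (29.2 − 2.0705) = 3342.9 + 3638.1 = 6981.0 kip·in.
M_n = 6981.0/12 = 581.75 kip·ft.

M_n ≈ 582 kip·ft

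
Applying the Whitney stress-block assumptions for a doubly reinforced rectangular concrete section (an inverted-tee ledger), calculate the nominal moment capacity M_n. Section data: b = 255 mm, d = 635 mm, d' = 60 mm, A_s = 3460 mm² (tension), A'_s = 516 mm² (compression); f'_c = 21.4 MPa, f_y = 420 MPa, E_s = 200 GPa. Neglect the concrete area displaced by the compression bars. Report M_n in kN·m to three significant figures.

Assume both tension and compression steel yield.
Net tension couple steel: A_s − A'_s = 2944 mm².
a = (A_s − A'_s) f_y / (0.85 f'_c b) = 1236480/(0.85 × 21.4 × 255) = 266.57 mm.
c = a/β₁ = 266.57/0.85 = 313.61 mm; ε'_s = 0.003(c − d')/c = 0.0024 ≥ f_y/E_s = 0.0021, so compression steel does yield.
M_n = (A_s − A'_s) f_y (d − a/2) + A'_s f_y (d − d') = [1236480 × (635 − 133.285) + 216720 × (635 − 60)] × 10⁻⁶ = 620.36 + 124.61 = 744.97 kN·m.

M_n ≈ 745 kN·m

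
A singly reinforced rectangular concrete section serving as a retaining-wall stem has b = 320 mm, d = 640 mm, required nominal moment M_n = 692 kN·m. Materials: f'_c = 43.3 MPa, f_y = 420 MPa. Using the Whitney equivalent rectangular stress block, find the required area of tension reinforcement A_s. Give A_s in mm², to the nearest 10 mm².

A_s ≈ 2790 mm²

With M_n = 0.85 f'_c a b (d − a/2), solve the quadratic for a:
a = d − √(d² − 2M_n/(0.85 f'_c b)) = 640 − √(640² − 2 × 692×10⁶/(0.85 × 43.3 × 320)) = 99.55 mm.
A_s = 0.85 f'_c a b / f_y = 0.85 × 43.3 × 99.55 × 320 / 420 = 2791.6 mm².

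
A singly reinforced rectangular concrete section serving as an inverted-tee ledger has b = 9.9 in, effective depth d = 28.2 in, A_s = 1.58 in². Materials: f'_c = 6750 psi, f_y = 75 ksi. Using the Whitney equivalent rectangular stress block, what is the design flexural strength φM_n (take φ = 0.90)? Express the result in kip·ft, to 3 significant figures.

T = A_s f_y = 1.58 × 75 = 118.5 kips.
a = T/(0.85 f'_c b) = 118.5/(0.85 × 6.75 × 9.9) = 2.086 in.
M_n = T(d − a/2) = 118.5 × (28.2 − 1.043) = 3218.1 kip·in = 3218.1/12 = 268.18 kip·ft.
φM_n = 0.90 × 268.18 = 241.36 kip·ft.

φM_n ≈ 241 kip·ft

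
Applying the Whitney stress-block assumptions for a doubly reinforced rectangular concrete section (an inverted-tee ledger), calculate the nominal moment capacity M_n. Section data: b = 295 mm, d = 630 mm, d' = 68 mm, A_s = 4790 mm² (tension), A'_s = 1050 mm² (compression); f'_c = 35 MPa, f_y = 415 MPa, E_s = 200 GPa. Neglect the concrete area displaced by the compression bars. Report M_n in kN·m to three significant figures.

M_n ≈ 1090 kN·m

Assume both tension and compression steel yield.
Net tension couple steel: A_s − A'_s = 3740 mm².
a = (A_s − A'_s) f_y / (0.85 f'_c b) = 1552100/(0.85 × 35 × 295) = 176.85 mm.
c = a/β₁ = 176.85/0.8 = 221.06 mm; ε'_s = 0.003(c − d')/c = 0.0021 ≥ f_y/E_s = 0.0021, so compression steel does yield.
M_n = (A_s − A'_s) f_y (d − a/2) + A'_s f_y (d − d') = [1552100 × (630 − 88.425) + 435750 × (630 − 68)] × 10⁻⁶ = 840.58 + 244.89 = 1085.47 kN·m.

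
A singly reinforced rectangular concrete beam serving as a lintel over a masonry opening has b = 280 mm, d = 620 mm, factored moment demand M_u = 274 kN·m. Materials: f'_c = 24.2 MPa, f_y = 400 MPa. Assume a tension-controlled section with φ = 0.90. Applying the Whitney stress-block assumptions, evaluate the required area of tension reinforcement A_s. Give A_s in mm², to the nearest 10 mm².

A_s ≈ 1330 mm²

M_n = M_u/φ = 274/0.90 = 304.444 kN·m.
With M_n = 0.85 f'_c a b (d − a/2), solve the quadratic for a:
a = d − √(d² − 2M_n/(0.85 f'_c b)) = 620 − √(620² − 2 × 304.444×10⁶/(0.85 × 24.2 × 280)) = 92.10 mm.
A_s = 0.85 f'_c a b / f_y = 0.85 × 24.2 × 92.10 × 280 / 400 = 1326.1 mm².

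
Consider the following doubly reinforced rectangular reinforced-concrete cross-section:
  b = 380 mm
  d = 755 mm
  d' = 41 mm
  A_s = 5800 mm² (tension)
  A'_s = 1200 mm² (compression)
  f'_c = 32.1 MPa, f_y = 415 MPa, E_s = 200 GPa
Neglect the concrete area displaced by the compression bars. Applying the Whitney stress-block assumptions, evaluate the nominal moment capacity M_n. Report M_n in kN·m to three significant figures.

M_n ≈ 1620 kN·m

Assume both tension and compression steel yield.
Net tension couple steel: A_s − A'_s = 4600 mm².
a = (A_s − A'_s) f_y / (0.85 f'_c b) = 1909000/(0.85 × 32.1 × 380) = 184.12 mm.
c = a/β₁ = 184.12/0.821 = 224.26 mm; ε'_s = 0.003(c − d')/c = 0.0025 ≥ f_y/E_s = 0.0021, so compression steel does yield.
M_n = (A_s − A'_s) f_y (d − a/2) + A'_s f_y (d − d') = [1909000 × (755 − 92.06) + 498000 × (755 − 41)] × 10⁻⁶ = 1265.55 + 355.57 = 1621.12 kN·m.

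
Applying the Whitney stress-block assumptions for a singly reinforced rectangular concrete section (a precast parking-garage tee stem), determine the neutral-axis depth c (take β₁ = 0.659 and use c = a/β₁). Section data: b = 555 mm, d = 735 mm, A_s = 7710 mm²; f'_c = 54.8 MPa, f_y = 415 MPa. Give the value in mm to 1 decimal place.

c ≈ 187.8 mm

T = A_s f_y = 7710 × 415 = 3199650 N = 3199.65 kN.
Setting C = 0.85 f'_c a b equal to T: a = 3199650/(0.85 × 54.8 × 555) = 123.768 mm.
With β₁ = 0.659, c = a/β₁ = 123.768/0.659 = 187.8 mm.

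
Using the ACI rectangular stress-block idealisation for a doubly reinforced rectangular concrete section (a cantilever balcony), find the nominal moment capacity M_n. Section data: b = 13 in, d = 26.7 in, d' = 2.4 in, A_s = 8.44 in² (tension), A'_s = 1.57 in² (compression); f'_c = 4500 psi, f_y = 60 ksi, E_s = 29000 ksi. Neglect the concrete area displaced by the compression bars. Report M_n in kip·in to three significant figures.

M_n ≈ 11600 kip·in

Assume both steels yield.
a = (A_s − A'_s) f_y/(0.85 f'_c b) = (8.44 − 1.57) × 60/(0.85 × 4.5 × 13) = 8.290 in.
c = a/β₁ = 8.290/0.825 = 10.048 in; ε'_s = 0.003(c − d')/c = 0.0023 ≥ ε_y = 0.0021, so the compression steel yields.
M_n = (A_s − A'_s) f_y (d − a/2) + A'_s f_y (d − d') = 412.2 × (26.7 − 4.145) + 94.2 × (26.7 − 2.4) = 9297.2 + 2289.1 = 11586.3 kip·in.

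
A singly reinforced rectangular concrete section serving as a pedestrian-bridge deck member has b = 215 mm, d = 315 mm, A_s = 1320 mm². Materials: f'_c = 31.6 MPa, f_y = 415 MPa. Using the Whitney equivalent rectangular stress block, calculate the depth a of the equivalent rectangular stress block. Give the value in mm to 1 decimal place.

a ≈ 94.9 mm

T = A_s f_y = 1320 × 415 = 547800 N = 547.8 kN.
Setting C = 0.85 f'_c a b equal to T: a = 547800/(0.85 × 31.6 × 215) = 94.9 mm.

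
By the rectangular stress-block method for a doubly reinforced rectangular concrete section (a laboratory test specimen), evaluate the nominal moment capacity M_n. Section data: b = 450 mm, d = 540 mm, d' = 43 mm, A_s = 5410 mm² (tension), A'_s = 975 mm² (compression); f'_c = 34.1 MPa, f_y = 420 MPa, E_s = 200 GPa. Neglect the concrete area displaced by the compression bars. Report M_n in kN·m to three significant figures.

Assume both tension and compression steel yield.
Net tension couple steel: A_s − A'_s = 4435 mm².
a = (A_s − A'_s) f_y / (0.85 f'_c b) = 1862700/(0.85 × 34.1 × 450) = 142.81 mm.
c = a/β₁ = 142.81/0.806 = 177.18 mm; ε'_s = 0.003(c − d')/c = 0.0023 ≥ f_y/E_s = 0.0021, so compression steel does yield.
M_n = (A_s − A'_s) f_y (d − a/2) + A'_s f_y (d − d') = [1862700 × (540 − 71.405) + 409500 × (540 − 43)] × 10⁻⁶ = 872.85 + 203.52 = 1076.37 kN·m.

M_n ≈ 1080 kN·m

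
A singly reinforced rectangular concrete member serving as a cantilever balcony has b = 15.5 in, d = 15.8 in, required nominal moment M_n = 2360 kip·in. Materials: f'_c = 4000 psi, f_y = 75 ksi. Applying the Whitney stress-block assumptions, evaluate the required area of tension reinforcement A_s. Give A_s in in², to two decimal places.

A_s ≈ 2.21 in²

From M_n = 0.85 f'_c a b (d − a/2):
a = d − √(d² − 2M_n/(0.85 f'_c b)) = 15.8 − √(15.8² − 2 × 2360/(0.85 × 4 × 15.5)) = 3.148 in.
A_s = 0.85 f'_c a b / f_y = 0.85 × 4 × 3.148 × 15.5 / 75 = 2.212 in².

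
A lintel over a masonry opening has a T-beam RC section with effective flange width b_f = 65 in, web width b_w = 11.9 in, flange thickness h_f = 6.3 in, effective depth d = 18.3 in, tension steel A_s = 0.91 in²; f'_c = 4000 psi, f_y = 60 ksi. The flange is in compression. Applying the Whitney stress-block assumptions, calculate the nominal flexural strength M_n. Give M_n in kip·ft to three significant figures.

M_n ≈ 82.7 kip·ft

Tension: T = A_s f_y = 0.91 × 60 = 54.6 kips.
Try a within the flange: a = T/(0.85 f'_c b_f) = 54.6/(0.85 × 4 × 65) = 0.247 in.
Since a = 0.247 ≤ h_f = 6.3 in, the stress block lies entirely in the flange; analyse as a rectangular beam of width b_f.
M_n = T(d − a/2) = 54.6 × (18.3 − 0.1235) = 992.4 kip·in.
M_n = 992.4/12 = 82.70 kip·ft.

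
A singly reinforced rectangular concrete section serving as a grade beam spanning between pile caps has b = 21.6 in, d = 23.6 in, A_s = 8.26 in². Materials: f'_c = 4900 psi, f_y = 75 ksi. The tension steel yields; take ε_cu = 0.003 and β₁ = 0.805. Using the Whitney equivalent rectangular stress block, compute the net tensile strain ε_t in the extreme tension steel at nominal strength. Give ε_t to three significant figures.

ε_t ≈ 0.00528

a = A_s f_y/(0.85 f'_c b) = 6.886 in.
β₁ = 0.805, so c = a/β₁ = 6.886/0.805 = 8.554 in.
From the linear strain diagram with ε_cu = 0.003: ε_t = 0.003 (d − c)/c = 0.003 × (23.6 − 8.554)/8.554 = 0.00528.
Since ε_t ≥ 0.005, the section is tension-controlled.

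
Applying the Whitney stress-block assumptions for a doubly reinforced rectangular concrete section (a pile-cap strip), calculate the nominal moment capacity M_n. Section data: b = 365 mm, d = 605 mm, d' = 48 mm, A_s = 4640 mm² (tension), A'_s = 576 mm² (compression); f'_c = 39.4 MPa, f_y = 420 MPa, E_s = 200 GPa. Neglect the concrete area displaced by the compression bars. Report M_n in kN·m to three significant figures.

Assume both tension and compression steel yield.
Net tension couple steel: A_s − A'_s = 4064 mm².
a = (A_s − A'_s) f_y / (0.85 f'_c b) = 1706880/(0.85 × 39.4 × 365) = 139.64 mm.
c = a/β₁ = 139.64/0.769 = 181.59 mm; ε'_s = 0.003(c − d')/c = 0.0022 ≥ f_y/E_s = 0.0021, so compression steel does yield.
M_n = (A_s − A'_s) f_y (d − a/2) + A'_s f_y (d − d') = [1706880 × (605 − 69.82) + 241920 × (605 − 48)] × 10⁻⁶ = 913.49 + 134.75 = 1048.24 kN·m.

M_n ≈ 1050 kN·m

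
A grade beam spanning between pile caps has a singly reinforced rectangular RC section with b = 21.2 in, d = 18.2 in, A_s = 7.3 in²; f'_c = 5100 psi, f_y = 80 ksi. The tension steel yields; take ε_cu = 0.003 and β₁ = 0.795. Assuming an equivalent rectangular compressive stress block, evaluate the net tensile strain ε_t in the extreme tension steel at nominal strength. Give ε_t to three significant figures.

ε_t ≈ 0.00383

a = A_s f_y/(0.85 f'_c b) = 6.355 in.
β₁ = 0.795, so c = a/β₁ = 6.355/0.795 = 7.994 in.
From the linear strain diagram with ε_cu = 0.003: ε_t = 0.003 (d − c)/c = 0.003 × (18.2 − 7.994)/7.994 = 0.00383.
ε_t < 0.004 — the section is over-reinforced for flexure under ACI limits.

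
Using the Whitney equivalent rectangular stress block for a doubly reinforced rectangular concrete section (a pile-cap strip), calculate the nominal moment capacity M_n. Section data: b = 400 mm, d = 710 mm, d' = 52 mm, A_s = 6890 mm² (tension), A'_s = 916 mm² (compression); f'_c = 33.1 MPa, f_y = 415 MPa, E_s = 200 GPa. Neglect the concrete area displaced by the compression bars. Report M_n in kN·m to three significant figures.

M_n ≈ 1740 kN·m

Assume both tension and compression steel yield.
Net tension couple steel: A_s − A'_s = 5974 mm².
a = (A_s − A'_s) f_y / (0.85 f'_c b) = 2479210/(0.85 × 33.1 × 400) = 220.30 mm.
c = a/β₁ = 220.30/0.814 = 270.64 mm; ε'_s = 0.003(c − d')/c = 0.0024 ≥ f_y/E_s = 0.0021, so compression steel does yield.
M_n = (A_s − A'_s) f_y (d − a/2) + A'_s f_y (d − d') = [2479210 × (710 − 110.15) + 380140 × (710 − 52)] × 10⁻⁶ = 1487.15 + 250.13 = 1737.28 kN·m.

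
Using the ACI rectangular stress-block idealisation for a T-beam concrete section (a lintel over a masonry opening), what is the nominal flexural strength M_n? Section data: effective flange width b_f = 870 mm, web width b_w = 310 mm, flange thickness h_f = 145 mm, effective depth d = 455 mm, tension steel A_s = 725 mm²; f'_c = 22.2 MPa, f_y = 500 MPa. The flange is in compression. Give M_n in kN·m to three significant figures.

M_n ≈ 161 kN·m

Tension: T = A_s f_y = 725 × 500 = 362500 N.
Try a within the flange: a = T/(0.85 f'_c b_f) = 362500/(0.85 × 22.2 × 870) = 22.08 mm.
Since a = 22.08 ≤ h_f = 145 mm, the stress block lies entirely in the flange; analyse as a rectangular beam of width b_f.
M_n = T(d − a/2) = 362500 × (455 − 11.04) = 160.94 × 10⁶ N·mm.
M_n = 160.94 kN·m.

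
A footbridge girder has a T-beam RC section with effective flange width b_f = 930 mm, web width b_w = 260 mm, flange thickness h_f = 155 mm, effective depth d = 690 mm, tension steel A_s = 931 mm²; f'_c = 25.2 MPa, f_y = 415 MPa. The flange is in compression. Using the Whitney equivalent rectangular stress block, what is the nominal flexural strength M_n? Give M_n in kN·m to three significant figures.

M_n ≈ 263 kN·m

Tension: T = A_s f_y = 931 × 415 = 386365 N.
Try a within the flange: a = T/(0.85 f'_c b_f) = 386365/(0.85 × 25.2 × 930) = 19.40 mm.
Since a = 19.40 ≤ h_f = 155 mm, the stress block lies entirely in the flange; analyse as a rectangular beam of width b_f.
M_n = T(d − a/2) = 386365 × (690 − 9.7) = 262.84 × 10⁶ N·mm.
M_n = 262.84 kN·m.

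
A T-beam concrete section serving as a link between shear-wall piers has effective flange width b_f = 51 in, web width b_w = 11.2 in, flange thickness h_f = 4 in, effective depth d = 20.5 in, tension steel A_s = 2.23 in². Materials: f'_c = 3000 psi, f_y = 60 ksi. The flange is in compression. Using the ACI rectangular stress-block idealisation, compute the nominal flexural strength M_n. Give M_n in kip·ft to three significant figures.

Tension: T = A_s f_y = 2.23 × 60 = 133.8 kips.
Try a within the flange: a = T/(0.85 f'_c b_f) = 133.8/(0.85 × 3 × 51) = 1.029 in.
Since a = 1.029 ≤ h_f = 4 in, the stress block lies entirely in the flange; analyse as a rectangular beam of width b_f.
M_n = T(d − a/2) = 133.8 × (20.5 − 0.5145) = 2674.1 kip·in.
M_n = 2674.1/12 = 222.84 kip·ft.

M_n ≈ 223 kip·ft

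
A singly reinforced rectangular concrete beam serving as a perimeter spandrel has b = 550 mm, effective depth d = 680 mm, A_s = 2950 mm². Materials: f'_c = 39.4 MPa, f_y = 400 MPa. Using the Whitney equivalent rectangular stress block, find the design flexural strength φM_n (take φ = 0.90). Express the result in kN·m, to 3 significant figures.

φM_n ≈ 688 kN·m

T = A_s f_y = 2950 × 400 = 1180000 N = 1180 kN.
From C = T: a = T/(0.85 f'_c b) = 1180000/(0.85 × 39.4 × 550) = 64.06 mm.
M_n = T(d − a/2) = 1180 kN × (680 − 32.03) mm = 764.60 kN·m.
φM_n = 0.90 × 764.60 = 688.14 kN·m.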